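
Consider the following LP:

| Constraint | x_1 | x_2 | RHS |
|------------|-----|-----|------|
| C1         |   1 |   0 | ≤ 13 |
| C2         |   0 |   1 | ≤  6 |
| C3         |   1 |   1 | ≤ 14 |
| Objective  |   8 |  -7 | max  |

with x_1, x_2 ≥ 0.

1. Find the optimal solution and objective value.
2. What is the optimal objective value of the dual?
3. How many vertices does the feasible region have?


1. x_1 = 13, x_2 = 0, z = 104
2. 104
3. 5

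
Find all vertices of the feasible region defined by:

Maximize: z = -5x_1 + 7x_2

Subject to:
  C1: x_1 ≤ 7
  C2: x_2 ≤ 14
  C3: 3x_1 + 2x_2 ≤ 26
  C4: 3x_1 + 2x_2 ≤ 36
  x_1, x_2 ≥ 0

(0, 0), (7, 0), (7, 2.5), (0, 13)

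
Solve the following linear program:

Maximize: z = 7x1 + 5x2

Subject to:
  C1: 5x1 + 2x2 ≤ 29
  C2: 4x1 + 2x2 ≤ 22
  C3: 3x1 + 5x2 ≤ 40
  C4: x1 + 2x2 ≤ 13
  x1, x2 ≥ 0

Evaluate the objective at each vertex of the feasible region:
  z(0, 0) = 0
  z(5.5, 0) = 38.5
  z(3, 5) = 46  ←
  z(0, 6.5) = 32.5
The maximum is at x1 = 3, x2 = 5.

x1 = 3, x2 = 5, z = 46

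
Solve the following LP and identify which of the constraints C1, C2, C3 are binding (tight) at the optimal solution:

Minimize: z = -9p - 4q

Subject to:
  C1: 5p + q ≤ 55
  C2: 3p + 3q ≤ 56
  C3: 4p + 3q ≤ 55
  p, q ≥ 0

At p = 10, q = 5, compute slack b - a·x for each constraint:
  C1: 55 − 55 = 0  (binding)
  C2: 56 − 45 = 11  (slack)
  C3: 55 − 55 = 0  (binding)

Optimal: p = 10, q = 5
Binding: C1, C3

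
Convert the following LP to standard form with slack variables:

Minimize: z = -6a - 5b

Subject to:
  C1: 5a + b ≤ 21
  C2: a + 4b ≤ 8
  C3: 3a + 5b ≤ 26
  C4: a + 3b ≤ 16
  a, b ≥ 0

min z = -6a - 5b

s.t.
  5a + b + s1 = 21
  a + 4b + s2 = 8
  3a + 5b + s3 = 26
  a + 3b + s4 = 16
  a, b, s1, s2, s3, s4 ≥ 0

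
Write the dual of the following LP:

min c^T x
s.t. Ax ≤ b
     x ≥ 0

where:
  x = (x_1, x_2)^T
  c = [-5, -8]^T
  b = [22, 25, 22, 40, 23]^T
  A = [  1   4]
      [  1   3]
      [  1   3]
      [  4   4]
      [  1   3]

Primal min cᵀx s.t. Ax ≤ b, x ≥ 0  →  Dual max −bᵀy s.t. Aᵀy ≥ −c, y ≥ 0.

Maximize: z = -22y1 - 25y2 - 22y3 - 40y4 - 23y5

Subject to:
  y1 + y2 + y3 + 4y4 + y5 ≥ 5
  4y1 + 3y2 + 3y3 + 4y4 + 3y5 ≥ 8
  y1, y2, y3, y4, y5 ≥ 0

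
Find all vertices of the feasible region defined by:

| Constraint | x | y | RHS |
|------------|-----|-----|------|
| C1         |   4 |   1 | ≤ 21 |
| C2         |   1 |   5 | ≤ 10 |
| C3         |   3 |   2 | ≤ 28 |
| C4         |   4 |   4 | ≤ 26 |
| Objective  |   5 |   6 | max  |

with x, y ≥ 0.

(0, 0), (5.25, 0), (5, 1), (0, 2)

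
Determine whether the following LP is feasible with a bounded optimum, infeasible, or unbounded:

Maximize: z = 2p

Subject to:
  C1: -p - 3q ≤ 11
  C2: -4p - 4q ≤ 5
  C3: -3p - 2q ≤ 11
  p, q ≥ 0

Unbounded (objective can increase without bound)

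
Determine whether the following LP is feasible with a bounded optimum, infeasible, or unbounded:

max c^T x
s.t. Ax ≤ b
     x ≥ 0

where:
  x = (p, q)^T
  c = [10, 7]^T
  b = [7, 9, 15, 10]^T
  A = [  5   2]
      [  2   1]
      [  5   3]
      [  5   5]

Feasible with a bounded optimal solution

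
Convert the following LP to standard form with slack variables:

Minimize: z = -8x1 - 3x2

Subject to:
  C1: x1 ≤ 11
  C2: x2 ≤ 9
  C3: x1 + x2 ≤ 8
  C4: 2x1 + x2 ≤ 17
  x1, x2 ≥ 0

min z = -8x1 - 3x2

s.t.
  x1 + s1 = 11
  x2 + s2 = 9
  x1 + x2 + s3 = 8
  2x1 + x2 + s4 = 17
  x1, x2, s1, s2, s3, s4 ≥ 0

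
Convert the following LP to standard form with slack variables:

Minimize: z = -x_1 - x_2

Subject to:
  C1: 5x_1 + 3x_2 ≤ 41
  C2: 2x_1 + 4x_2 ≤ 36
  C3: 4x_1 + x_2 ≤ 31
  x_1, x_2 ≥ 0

min z = -x_1 - x_2

s.t.
  5x_1 + 3x_2 + s1 = 41
  2x_1 + 4x_2 + s2 = 36
  4x_1 + x_2 + s3 = 31
  x_1, x_2, s1, s2, s3 ≥ 0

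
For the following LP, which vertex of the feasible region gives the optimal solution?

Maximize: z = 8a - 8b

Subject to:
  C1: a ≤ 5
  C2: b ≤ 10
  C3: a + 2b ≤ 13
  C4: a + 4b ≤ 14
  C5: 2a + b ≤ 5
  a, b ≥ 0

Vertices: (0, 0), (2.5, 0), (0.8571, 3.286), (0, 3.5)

Evaluate the objective at each vertex of the feasible region:
  z(0, 0) = 0
  z(2.5, 0) = 20  ←
  z(0.8571, 3.286) = -19.43
  z(0, 3.5) = -28
The maximum is at a = 2.5, b = 0.

(2.5, 0)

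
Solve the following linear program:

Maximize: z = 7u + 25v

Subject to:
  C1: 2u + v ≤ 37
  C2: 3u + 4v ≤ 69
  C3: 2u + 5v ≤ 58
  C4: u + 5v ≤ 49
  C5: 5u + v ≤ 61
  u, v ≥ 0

Evaluate the objective at each vertex of the feasible region:
  z(0, 0) = 0
  z(12.2, 0) = 85.4
  z(10.74, 7.304) = 257.8
  z(9, 8) = 263  ←
  z(0, 9.8) = 245
The maximum is at u = 9, v = 8.

u = 9, v = 8, z = 263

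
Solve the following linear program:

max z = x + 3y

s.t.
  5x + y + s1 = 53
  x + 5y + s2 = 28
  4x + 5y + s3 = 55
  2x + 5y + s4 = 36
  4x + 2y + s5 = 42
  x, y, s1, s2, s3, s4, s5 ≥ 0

Evaluate the objective at each vertex of the feasible region:
  z(0, 0) = 0
  z(10.5, 0) = 10.5
  z(8.625, 3.75) = 19.88
  z(8, 4) = 20  ←
  z(0, 5.6) = 16.8
The maximum is at x = 8, y = 4.

x = 8, y = 4, z = 20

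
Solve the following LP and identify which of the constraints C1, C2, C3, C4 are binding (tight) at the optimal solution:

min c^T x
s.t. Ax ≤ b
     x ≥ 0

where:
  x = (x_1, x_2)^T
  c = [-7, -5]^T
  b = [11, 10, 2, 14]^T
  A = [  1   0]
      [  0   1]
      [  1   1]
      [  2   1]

At x_1 = 2, x_2 = 0, compute slack b - a·x for each constraint:
  C1: 11 − 2 = 9  (slack)
  C2: 10 − 0 = 10  (slack)
  C3: 2 − 2 = 0  (binding)
  C4: 14 − 4 = 10  (slack)

Optimal: x_1 = 2, x_2 = 0
Binding: C3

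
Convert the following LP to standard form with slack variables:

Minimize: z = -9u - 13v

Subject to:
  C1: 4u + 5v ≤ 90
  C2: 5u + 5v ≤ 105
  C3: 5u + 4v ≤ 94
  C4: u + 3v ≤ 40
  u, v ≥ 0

min z = -9u - 13v

s.t.
  4u + 5v + s1 = 90
  5u + 5v + s2 = 105
  5u + 4v + s3 = 94
  u + 3v + s4 = 40
  u, v, s1, s2, s3, s4 ≥ 0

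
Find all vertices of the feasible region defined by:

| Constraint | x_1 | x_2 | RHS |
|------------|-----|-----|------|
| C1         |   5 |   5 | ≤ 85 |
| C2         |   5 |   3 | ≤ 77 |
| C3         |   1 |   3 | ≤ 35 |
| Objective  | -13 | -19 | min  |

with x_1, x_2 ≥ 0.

(0, 0), (15.4, 0), (13, 4), (8, 9), (0, 11.67)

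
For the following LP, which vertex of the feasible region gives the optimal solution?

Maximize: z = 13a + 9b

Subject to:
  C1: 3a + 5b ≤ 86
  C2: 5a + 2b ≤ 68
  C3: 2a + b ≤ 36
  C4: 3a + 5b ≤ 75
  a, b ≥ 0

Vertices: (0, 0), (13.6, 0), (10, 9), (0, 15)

Evaluate the objective at each vertex of the feasible region:
  z(0, 0) = 0
  z(13.6, 0) = 176.8
  z(10, 9) = 211  ←
  z(0, 15) = 135
The maximum is at a = 10, b = 9.

(10, 9)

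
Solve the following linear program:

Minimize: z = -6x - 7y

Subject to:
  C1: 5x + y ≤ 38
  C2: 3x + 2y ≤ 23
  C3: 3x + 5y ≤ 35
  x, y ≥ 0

Evaluate the objective at each vertex of the feasible region:
  z(0, 0) = 0
  z(7.6, 0) = -45.6
  z(7.571, 0.1429) = -46.43
  z(5, 4) = -58  ←
  z(0, 7) = -49
The minimum is at x = 5, y = 4.

x = 5, y = 4, z = -58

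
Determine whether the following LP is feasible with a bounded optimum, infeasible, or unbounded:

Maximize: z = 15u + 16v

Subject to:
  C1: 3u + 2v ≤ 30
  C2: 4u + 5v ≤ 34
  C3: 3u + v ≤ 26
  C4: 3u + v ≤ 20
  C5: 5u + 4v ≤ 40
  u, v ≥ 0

Feasible with a bounded optimal solution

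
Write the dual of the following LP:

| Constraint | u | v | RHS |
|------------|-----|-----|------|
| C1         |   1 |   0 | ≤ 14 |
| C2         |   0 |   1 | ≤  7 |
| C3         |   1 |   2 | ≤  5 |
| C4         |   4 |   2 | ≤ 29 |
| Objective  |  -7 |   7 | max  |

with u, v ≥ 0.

Primal max cᵀx s.t. Ax ≤ b, x ≥ 0  →  Dual min bᵀy s.t. Aᵀy ≥ c, y ≥ 0.

Minimize: z = 14y1 + 7y2 + 5y3 + 29y4

Subject to:
  y1 + y3 + 4y4 ≥ -7
  y2 + 2y3 + 2y4 ≥ 7
  y1, y2, y3, y4 ≥ 0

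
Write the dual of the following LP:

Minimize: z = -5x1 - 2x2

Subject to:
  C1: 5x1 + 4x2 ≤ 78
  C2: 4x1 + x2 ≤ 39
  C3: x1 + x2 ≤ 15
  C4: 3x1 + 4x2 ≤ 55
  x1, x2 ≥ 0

Primal min cᵀx s.t. Ax ≤ b, x ≥ 0  →  Dual max −bᵀy s.t. Aᵀy ≥ −c, y ≥ 0.

Maximize: z = -78y1 - 39y2 - 15y3 - 55y4

Subject to:
  5y1 + 4y2 + y3 + 3y4 ≥ 5
  4y1 + y2 + y3 + 4y4 ≥ 2
  y1, y2, y3, y4 ≥ 0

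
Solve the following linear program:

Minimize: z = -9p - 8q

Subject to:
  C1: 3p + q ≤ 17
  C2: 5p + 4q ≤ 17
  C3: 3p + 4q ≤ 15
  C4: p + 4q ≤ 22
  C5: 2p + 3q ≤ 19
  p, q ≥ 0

Evaluate the objective at each vertex of the feasible region:
  z(0, 0) = 0
  z(3.4, 0) = -30.6
  z(1, 3) = -33  ←
  z(0, 3.75) = -30
The minimum is at p = 1, q = 3.

p = 1, q = 3, z = -33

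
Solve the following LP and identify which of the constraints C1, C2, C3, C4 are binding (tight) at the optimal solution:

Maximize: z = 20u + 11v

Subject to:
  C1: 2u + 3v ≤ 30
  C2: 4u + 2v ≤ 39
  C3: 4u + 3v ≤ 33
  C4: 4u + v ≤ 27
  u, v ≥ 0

At u = 6, v = 3, compute slack b - a·x for each constraint:
  C1: 30 − 21 = 9  (slack)
  C2: 39 − 30 = 9  (slack)
  C3: 33 − 33 = 0  (binding)
  C4: 27 − 27 = 0  (binding)

Optimal: u = 6, v = 3
Binding: C3, C4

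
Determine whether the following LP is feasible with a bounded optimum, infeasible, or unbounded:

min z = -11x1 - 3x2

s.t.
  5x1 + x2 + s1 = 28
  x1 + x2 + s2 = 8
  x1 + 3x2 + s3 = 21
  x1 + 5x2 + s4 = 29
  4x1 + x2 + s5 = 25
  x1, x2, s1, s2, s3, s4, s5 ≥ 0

Feasible with a bounded optimal solution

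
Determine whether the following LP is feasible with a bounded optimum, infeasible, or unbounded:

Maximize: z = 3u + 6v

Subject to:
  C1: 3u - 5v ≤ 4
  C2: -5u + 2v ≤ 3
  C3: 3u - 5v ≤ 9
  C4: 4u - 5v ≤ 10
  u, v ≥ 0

Unbounded (objective can increase without bound)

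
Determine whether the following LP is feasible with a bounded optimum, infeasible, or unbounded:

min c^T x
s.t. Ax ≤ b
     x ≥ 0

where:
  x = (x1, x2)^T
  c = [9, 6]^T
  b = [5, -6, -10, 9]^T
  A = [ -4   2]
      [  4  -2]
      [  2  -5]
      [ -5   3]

Infeasible (no feasible solution exists)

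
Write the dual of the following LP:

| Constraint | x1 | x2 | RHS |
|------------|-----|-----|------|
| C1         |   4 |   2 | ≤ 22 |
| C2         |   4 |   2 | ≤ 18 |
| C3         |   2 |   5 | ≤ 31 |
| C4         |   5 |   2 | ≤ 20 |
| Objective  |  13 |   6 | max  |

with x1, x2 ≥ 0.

Primal max cᵀx s.t. Ax ≤ b, x ≥ 0  →  Dual min bᵀy s.t. Aᵀy ≥ c, y ≥ 0.

Minimize: z = 22y1 + 18y2 + 31y3 + 20y4

Subject to:
  4y1 + 4y2 + 2y3 + 5y4 ≥ 13
  2y1 + 2y2 + 5y3 + 2y4 ≥ 6
  y1, y2, y3, y4 ≥ 0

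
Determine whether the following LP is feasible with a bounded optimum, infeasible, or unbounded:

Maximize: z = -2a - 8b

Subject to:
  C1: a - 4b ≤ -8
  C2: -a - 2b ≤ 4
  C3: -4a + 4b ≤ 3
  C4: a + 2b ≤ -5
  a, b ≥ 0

Infeasible (no feasible solution exists)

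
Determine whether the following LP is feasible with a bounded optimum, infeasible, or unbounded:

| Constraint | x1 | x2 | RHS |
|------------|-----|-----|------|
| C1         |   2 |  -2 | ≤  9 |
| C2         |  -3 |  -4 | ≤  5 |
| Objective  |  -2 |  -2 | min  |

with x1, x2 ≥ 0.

Unbounded (objective can decrease without bound)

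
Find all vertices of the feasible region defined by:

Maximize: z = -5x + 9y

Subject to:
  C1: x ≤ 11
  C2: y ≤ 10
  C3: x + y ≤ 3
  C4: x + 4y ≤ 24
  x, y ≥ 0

(0, 0), (3, 0), (0, 3)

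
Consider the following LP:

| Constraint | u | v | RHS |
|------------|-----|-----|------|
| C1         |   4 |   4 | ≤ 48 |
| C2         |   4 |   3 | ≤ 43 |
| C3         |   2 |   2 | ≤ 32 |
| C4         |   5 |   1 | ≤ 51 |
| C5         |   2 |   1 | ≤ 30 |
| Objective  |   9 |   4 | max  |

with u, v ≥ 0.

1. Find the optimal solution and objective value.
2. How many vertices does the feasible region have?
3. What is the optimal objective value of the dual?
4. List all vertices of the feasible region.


1. u = 10, v = 1, z = 94
2. 5
3. 94
4. (0, 0), (10.2, 0), (10, 1), (7, 5), (0, 12)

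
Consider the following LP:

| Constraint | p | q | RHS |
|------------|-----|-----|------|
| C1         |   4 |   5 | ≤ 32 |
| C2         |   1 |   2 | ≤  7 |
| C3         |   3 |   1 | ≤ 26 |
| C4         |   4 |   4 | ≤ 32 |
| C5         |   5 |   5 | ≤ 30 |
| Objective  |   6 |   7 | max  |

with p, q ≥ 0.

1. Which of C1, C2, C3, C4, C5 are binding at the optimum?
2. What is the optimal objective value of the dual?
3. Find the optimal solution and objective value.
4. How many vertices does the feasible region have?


1. C2, C5
2. 37
3. p = 5, q = 1, z = 37
4. 4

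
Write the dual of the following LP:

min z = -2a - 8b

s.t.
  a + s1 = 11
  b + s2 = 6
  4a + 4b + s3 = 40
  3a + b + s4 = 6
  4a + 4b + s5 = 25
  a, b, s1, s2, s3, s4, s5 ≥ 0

Primal min cᵀx s.t. Ax ≤ b, x ≥ 0  →  Dual max −bᵀy s.t. Aᵀy ≥ −c, y ≥ 0.

Maximize: z = -11y1 - 6y2 - 40y3 - 6y4 - 25y5

Subject to:
  y1 + 4y3 + 3y4 + 4y5 ≥ 2
  y2 + 4y3 + y4 + 4y5 ≥ 8
  y1, y2, y3, y4, y5 ≥ 0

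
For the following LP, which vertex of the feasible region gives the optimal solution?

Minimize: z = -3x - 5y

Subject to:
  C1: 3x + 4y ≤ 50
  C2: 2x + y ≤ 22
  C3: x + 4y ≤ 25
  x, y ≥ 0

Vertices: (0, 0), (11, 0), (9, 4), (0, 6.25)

Evaluate the objective at each vertex of the feasible region:
  z(0, 0) = 0
  z(11, 0) = -33
  z(9, 4) = -47  ←
  z(0, 6.25) = -31.25
The minimum is at x = 9, y = 4.

(9, 4)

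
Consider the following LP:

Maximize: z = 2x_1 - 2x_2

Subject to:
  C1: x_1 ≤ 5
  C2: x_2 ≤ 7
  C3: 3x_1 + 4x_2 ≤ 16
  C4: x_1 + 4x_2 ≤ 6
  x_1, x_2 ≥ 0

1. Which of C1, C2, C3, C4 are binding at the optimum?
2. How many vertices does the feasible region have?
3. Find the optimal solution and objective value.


1. C1
2. 4
3. x_1 = 5, x_2 = 0, z = 10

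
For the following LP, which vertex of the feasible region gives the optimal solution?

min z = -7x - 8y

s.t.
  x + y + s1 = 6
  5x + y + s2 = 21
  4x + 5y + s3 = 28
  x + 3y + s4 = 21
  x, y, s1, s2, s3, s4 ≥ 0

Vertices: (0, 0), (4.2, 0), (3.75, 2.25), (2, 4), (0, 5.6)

Evaluate the objective at each vertex of the feasible region:
  z(0, 0) = 0
  z(4.2, 0) = -29.4
  z(3.75, 2.25) = -44.25
  z(2, 4) = -46  ←
  z(0, 5.6) = -44.8
The minimum is at x = 2, y = 4.

(2, 4)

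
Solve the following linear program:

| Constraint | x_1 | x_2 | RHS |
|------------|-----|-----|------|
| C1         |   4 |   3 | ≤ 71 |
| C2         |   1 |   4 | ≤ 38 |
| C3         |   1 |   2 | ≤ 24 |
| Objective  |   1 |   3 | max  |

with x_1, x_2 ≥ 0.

Evaluate the objective at each vertex of the feasible region:
  z(0, 0) = 0
  z(17.75, 0) = 17.75
  z(14, 5) = 29
  z(10, 7) = 31  ←
  z(0, 9.5) = 28.5
The maximum is at x_1 = 10, x_2 = 7.

x_1 = 10, x_2 = 7, z = 31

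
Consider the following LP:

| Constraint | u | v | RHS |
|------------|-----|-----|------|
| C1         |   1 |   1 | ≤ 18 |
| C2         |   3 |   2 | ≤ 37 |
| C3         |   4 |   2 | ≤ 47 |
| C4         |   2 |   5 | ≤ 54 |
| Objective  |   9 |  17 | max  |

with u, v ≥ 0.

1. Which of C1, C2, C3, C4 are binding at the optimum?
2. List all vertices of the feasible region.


1. C2, C4
2. (0, 0), (11.75, 0), (10, 3.5), (7, 8), (0, 10.8)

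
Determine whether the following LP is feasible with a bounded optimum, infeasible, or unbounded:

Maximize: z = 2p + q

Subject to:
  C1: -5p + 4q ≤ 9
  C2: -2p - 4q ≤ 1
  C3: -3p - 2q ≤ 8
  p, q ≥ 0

Unbounded (objective can increase without bound)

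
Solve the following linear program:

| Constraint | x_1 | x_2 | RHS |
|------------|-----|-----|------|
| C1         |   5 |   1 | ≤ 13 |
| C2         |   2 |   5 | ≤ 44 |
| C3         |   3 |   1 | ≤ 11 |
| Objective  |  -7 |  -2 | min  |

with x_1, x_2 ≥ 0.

Evaluate the objective at each vertex of the feasible region:
  z(0, 0) = 0
  z(2.6, 0) = -18.2
  z(1, 8) = -23  ←
  z(0.8462, 8.462) = -22.85
  z(0, 8.8) = -17.6
The minimum is at x_1 = 1, x_2 = 8.

x_1 = 1, x_2 = 8, z = -23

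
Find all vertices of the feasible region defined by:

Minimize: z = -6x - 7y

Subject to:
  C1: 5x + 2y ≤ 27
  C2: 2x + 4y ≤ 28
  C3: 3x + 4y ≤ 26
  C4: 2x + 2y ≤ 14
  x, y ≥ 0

(0, 0), (5.4, 0), (4.333, 2.667), (2, 5), (0, 6.5)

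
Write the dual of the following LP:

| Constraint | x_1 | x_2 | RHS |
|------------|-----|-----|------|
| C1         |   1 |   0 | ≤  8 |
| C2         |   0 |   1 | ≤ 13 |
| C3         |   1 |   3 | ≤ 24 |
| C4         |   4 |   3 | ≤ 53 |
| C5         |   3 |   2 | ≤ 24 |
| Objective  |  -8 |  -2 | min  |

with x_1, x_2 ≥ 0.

Primal min cᵀx s.t. Ax ≤ b, x ≥ 0  →  Dual max −bᵀy s.t. Aᵀy ≥ −c, y ≥ 0.

Maximize: z = -8y1 - 13y2 - 24y3 - 53y4 - 24y5

Subject to:
  y1 + y3 + 4y4 + 3y5 ≥ 8
  y2 + 3y3 + 3y4 + 2y5 ≥ 2
  y1, y2, y3, y4, y5 ≥ 0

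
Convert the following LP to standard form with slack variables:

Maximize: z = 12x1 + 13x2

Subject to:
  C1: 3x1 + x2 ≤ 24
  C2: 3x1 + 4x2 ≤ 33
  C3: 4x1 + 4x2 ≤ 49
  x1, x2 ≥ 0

max z = 12x1 + 13x2

s.t.
  3x1 + x2 + s1 = 24
  3x1 + 4x2 + s2 = 33
  4x1 + 4x2 + s3 = 49
  x1, x2, s1, s2, s3 ≥ 0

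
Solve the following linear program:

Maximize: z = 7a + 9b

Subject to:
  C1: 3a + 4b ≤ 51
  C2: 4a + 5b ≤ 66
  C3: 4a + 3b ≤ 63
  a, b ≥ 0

Evaluate the objective at each vertex of the feasible region:
  z(0, 0) = 0
  z(15.75, 0) = 110.2
  z(14.62, 1.5) = 115.9
  z(9, 6) = 117  ←
  z(0, 12.75) = 114.8
The maximum is at a = 9, b = 6.

a = 9, b = 6, z = 117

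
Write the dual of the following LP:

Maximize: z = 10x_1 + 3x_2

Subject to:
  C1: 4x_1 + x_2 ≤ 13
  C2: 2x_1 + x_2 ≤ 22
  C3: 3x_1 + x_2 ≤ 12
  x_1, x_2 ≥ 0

Primal max cᵀx s.t. Ax ≤ b, x ≥ 0  →  Dual min bᵀy s.t. Aᵀy ≥ c, y ≥ 0.

Minimize: z = 13y1 + 22y2 + 12y3

Subject to:
  4y1 + 2y2 + 3y3 ≥ 10
  y1 + y2 + y3 ≥ 3
  y1, y2, y3 ≥ 0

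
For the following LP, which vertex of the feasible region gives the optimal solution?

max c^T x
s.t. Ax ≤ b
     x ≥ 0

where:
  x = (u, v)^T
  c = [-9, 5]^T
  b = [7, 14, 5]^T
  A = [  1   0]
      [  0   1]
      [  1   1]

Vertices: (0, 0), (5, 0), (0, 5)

Evaluate the objective at each vertex of the feasible region:
  z(0, 0) = 0
  z(5, 0) = -45
  z(0, 5) = 25  ←
The maximum is at u = 0, v = 5.

(0, 5)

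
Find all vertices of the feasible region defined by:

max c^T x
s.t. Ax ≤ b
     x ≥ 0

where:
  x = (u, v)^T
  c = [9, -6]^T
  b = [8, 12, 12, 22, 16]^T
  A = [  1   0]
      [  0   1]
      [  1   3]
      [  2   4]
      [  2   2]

(0, 0), (8, 0), (6, 2), (0, 4)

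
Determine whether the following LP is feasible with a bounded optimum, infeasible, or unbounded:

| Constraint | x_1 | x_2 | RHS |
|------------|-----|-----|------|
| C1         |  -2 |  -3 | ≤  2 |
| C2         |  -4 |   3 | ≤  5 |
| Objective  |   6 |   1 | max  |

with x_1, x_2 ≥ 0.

Unbounded (objective can increase without bound)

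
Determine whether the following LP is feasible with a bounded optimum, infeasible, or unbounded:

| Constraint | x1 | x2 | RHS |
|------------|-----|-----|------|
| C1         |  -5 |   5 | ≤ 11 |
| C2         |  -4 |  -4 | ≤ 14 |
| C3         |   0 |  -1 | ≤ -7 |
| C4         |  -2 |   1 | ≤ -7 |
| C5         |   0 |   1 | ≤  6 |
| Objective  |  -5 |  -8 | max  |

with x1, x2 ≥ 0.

Infeasible (no feasible solution exists)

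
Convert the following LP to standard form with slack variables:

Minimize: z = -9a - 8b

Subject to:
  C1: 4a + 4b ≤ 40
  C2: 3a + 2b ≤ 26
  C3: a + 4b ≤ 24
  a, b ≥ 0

min z = -9a - 8b

s.t.
  4a + 4b + s1 = 40
  3a + 2b + s2 = 26
  a + 4b + s3 = 24
  a, b, s1, s2, s3 ≥ 0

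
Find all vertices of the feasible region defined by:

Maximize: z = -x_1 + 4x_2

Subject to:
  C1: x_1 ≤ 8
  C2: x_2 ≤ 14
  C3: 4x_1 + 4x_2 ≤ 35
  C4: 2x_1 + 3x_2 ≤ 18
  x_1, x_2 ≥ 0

(0, 0), (8, 0), (8, 0.6667), (0, 6)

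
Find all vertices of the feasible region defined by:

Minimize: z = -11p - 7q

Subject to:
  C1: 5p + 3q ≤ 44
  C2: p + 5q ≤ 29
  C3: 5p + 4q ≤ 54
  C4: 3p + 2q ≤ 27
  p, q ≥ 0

(0, 0), (8.8, 0), (7, 3), (5.923, 4.615), (0, 5.8)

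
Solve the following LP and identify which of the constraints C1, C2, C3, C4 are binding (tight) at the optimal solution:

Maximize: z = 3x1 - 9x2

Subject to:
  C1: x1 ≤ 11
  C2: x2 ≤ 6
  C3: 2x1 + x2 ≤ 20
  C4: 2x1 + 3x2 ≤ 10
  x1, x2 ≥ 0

At x1 = 5, x2 = 0, compute slack b - a·x for each constraint:
  C1: 11 − 5 = 6  (slack)
  C2: 6 − 0 = 6  (slack)
  C3: 20 − 10 = 10  (slack)
  C4: 10 − 10 = 0  (binding)

Optimal: x1 = 5, x2 = 0
Binding: C4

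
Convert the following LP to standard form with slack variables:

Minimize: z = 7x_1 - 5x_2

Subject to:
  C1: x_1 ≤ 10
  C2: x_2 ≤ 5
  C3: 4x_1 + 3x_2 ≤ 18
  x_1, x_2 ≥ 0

min z = 7x_1 - 5x_2

s.t.
  x_1 + s1 = 10
  x_2 + s2 = 5
  4x_1 + 3x_2 + s3 = 18
  x_1, x_2, s1, s2, s3 ≥ 0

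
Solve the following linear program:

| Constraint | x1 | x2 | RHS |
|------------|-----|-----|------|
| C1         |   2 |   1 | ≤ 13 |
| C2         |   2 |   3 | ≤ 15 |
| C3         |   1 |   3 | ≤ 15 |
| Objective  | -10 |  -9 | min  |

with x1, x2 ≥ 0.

Evaluate the objective at each vertex of the feasible region:
  z(0, 0) = 0
  z(6.5, 0) = -65
  z(6, 1) = -69  ←
  z(0, 5) = -45
The minimum is at x1 = 6, x2 = 1.

x1 = 6, x2 = 1, z = -69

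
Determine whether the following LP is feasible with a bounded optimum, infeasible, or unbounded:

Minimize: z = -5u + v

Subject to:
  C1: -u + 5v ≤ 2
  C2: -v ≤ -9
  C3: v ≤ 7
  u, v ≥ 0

Infeasible (no feasible solution exists)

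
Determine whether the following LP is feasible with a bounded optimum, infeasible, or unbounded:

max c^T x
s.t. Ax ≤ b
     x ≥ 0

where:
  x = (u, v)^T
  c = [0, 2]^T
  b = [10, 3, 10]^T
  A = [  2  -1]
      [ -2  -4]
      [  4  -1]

Unbounded (objective can increase without bound)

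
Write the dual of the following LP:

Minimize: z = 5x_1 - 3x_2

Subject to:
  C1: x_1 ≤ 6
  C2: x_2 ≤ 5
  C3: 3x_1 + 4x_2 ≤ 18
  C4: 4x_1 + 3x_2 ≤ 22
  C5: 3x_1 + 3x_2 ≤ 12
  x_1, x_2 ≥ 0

Primal min cᵀx s.t. Ax ≤ b, x ≥ 0  →  Dual max −bᵀy s.t. Aᵀy ≥ −c, y ≥ 0.

Maximize: z = -6y1 - 5y2 - 18y3 - 22y4 - 12y5

Subject to:
  y1 + 3y3 + 4y4 + 3y5 ≥ -5
  y2 + 4y3 + 3y4 + 3y5 ≥ 3
  y1, y2, y3, y4, y5 ≥ 0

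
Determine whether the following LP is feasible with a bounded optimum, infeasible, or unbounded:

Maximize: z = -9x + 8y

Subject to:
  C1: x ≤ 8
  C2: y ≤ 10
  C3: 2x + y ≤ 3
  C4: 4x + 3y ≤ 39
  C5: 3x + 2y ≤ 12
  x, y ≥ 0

Feasible with a bounded optimal solution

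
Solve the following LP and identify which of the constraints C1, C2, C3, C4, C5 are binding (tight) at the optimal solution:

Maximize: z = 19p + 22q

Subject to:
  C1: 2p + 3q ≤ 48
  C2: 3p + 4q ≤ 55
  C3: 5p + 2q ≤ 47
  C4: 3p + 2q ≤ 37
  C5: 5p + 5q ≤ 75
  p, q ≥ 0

At p = 5, q = 10, compute slack b - a·x for each constraint:
  C1: 48 − 40 = 8  (slack)
  C2: 55 − 55 = 0  (binding)
  C3: 47 − 45 = 2  (slack)
  C4: 37 − 35 = 2  (slack)
  C5: 75 − 75 = 0  (binding)

Optimal: p = 5, q = 10
Binding: C2, C5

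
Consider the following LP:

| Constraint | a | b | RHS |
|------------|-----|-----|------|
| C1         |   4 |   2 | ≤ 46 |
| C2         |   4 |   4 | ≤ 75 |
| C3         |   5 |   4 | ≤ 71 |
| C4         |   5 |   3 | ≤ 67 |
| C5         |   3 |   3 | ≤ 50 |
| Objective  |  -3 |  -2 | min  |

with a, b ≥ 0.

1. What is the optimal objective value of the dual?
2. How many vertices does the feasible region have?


1. -39
2. 5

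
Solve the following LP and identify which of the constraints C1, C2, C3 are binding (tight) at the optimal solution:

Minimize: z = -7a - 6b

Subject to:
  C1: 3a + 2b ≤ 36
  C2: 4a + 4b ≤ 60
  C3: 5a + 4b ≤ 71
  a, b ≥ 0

At a = 6, b = 9, compute slack b - a·x for each constraint:
  C1: 36 − 36 = 0  (binding)
  C2: 60 − 60 = 0  (binding)
  C3: 71 − 66 = 5  (slack)

Optimal: a = 6, b = 9
Binding: C1, C2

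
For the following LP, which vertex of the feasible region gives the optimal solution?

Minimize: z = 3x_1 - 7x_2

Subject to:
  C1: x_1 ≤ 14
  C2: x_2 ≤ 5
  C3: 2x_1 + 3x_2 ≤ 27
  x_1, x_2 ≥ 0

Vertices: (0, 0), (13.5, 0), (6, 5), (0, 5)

Evaluate the objective at each vertex of the feasible region:
  z(0, 0) = 0
  z(13.5, 0) = 40.5
  z(6, 5) = -17
  z(0, 5) = -35  ←
The minimum is at x_1 = 0, x_2 = 5.

(0, 5)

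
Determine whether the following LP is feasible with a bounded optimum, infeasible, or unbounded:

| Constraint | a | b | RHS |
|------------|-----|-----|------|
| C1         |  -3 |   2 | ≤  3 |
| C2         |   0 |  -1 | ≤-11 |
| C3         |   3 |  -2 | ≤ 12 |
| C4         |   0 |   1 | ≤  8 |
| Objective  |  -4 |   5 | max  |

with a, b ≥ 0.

Infeasible (no feasible solution exists)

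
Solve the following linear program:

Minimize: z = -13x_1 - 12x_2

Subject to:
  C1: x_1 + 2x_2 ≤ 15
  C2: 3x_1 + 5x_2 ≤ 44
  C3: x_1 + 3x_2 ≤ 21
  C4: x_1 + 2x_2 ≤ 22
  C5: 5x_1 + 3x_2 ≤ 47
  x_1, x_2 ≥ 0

Evaluate the objective at each vertex of the feasible region:
  z(0, 0) = 0
  z(9.4, 0) = -122.2
  z(7, 4) = -139  ←
  z(3, 6) = -111
  z(0, 7) = -84
The minimum is at x_1 = 7, x_2 = 4.

x_1 = 7, x_2 = 4, z = -139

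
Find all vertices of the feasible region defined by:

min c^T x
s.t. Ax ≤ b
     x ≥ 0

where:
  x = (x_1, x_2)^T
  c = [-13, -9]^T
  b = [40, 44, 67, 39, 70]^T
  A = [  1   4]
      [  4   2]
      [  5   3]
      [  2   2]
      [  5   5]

(0, 0), (11, 0), (8, 6), (5.333, 8.667), (0, 10)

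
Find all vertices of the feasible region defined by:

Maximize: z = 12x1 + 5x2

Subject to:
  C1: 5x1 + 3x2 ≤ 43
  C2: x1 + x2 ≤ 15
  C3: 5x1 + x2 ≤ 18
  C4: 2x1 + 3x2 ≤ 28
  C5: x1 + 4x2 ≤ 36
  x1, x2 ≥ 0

(0, 0), (3.6, 0), (2, 8), (0.8, 8.8), (0, 9)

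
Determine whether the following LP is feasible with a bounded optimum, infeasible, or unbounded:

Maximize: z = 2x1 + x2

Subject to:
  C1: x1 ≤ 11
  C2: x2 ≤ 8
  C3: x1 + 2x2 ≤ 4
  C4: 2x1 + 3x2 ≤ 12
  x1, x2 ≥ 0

Feasible with a bounded optimal solution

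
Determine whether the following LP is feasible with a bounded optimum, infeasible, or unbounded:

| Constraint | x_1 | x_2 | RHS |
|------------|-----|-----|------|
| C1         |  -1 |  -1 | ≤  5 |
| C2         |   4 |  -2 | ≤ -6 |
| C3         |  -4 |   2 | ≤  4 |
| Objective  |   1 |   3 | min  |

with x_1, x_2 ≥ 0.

Infeasible (no feasible solution exists)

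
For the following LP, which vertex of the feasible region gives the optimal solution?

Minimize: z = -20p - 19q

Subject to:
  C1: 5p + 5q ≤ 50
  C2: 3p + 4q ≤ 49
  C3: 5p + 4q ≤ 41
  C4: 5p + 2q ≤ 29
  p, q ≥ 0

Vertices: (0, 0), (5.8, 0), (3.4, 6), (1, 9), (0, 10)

Evaluate the objective at each vertex of the feasible region:
  z(0, 0) = 0
  z(5.8, 0) = -116
  z(3.4, 6) = -182
  z(1, 9) = -191  ←
  z(0, 10) = -190
The minimum is at p = 1, q = 9.

(1, 9)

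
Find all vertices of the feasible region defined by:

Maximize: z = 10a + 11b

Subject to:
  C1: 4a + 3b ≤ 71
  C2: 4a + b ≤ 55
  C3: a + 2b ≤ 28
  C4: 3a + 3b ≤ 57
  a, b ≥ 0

(0, 0), (13.75, 0), (12, 7), (10, 9), (0, 14)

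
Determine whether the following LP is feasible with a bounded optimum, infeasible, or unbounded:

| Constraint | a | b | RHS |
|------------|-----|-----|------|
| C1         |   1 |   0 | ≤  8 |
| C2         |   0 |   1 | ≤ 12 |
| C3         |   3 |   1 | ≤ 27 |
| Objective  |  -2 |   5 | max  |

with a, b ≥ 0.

Feasible with a bounded optimal solution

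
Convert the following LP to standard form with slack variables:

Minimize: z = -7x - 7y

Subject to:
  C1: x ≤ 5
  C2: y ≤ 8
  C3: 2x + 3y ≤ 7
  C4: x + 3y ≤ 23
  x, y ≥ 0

min z = -7x - 7y

s.t.
  x + s1 = 5
  y + s2 = 8
  2x + 3y + s3 = 7
  x + 3y + s4 = 23
  x, y, s1, s2, s3, s4 ≥ 0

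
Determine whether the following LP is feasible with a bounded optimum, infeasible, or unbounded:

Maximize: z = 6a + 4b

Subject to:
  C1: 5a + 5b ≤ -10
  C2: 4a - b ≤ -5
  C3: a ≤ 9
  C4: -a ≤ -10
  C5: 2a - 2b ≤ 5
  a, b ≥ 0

Infeasible (no feasible solution exists)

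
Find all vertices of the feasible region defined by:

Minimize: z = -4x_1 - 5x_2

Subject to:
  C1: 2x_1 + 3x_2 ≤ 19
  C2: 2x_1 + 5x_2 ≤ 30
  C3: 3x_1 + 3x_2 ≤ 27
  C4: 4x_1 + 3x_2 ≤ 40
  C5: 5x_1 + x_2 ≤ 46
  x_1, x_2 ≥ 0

(0, 0), (9, 0), (8, 1), (1.25, 5.5), (0, 6)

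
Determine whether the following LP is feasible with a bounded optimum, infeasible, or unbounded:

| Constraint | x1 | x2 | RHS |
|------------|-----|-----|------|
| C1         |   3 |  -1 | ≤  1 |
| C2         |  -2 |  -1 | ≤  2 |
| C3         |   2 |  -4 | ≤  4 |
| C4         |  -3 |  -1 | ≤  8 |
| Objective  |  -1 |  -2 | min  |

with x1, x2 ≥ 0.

Unbounded (objective can decrease without bound)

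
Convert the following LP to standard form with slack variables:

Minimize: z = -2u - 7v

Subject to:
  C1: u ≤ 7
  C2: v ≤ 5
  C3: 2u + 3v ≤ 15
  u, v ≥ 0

min z = -2u - 7v

s.t.
  u + s1 = 7
  v + s2 = 5
  2u + 3v + s3 = 15
  u, v, s1, s2, s3 ≥ 0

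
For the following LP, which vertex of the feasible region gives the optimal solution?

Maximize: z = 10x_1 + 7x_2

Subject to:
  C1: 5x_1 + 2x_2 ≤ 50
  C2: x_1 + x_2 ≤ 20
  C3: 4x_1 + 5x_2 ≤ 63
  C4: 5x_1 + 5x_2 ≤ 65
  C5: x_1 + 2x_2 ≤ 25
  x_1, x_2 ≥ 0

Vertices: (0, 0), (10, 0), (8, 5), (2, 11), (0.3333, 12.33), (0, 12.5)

Evaluate the objective at each vertex of the feasible region:
  z(0, 0) = 0
  z(10, 0) = 100
  z(8, 5) = 115  ←
  z(2, 11) = 97
  z(0.3333, 12.33) = 89.67
  z(0, 12.5) = 87.5
The maximum is at x_1 = 8, x_2 = 5.

(8, 5)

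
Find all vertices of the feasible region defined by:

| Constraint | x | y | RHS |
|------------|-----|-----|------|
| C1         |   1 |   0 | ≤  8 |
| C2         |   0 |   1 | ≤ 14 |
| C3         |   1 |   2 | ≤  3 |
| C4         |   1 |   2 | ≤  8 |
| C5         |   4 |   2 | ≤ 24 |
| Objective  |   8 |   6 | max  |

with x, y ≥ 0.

(0, 0), (3, 0), (0, 1.5)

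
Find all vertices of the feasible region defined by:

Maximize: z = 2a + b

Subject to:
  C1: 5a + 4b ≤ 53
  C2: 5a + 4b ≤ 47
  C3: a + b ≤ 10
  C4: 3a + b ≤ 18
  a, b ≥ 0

(0, 0), (6, 0), (4, 6), (0, 10)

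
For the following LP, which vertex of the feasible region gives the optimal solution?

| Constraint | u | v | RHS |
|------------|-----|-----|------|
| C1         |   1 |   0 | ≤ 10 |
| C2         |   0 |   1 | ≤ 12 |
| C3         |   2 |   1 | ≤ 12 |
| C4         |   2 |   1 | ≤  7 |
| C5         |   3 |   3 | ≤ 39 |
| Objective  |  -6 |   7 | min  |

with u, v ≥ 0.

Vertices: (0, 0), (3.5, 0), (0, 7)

Evaluate the objective at each vertex of the feasible region:
  z(0, 0) = 0
  z(3.5, 0) = -21  ←
  z(0, 7) = 49
The minimum is at u = 3.5, v = 0.

(3.5, 0)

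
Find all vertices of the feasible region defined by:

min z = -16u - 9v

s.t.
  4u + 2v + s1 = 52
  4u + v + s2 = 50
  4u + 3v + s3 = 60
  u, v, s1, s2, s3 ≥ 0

(0, 0), (12.5, 0), (12, 2), (9, 8), (0, 20)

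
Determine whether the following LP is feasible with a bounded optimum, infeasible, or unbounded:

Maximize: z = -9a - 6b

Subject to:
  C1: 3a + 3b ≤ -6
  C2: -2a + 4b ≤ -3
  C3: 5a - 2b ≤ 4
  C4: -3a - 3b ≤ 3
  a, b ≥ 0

Infeasible (no feasible solution exists)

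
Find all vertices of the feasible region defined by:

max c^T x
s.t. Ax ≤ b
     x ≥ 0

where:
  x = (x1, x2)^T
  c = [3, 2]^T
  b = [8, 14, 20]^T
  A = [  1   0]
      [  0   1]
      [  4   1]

(0, 0), (5, 0), (1.5, 14), (0, 14)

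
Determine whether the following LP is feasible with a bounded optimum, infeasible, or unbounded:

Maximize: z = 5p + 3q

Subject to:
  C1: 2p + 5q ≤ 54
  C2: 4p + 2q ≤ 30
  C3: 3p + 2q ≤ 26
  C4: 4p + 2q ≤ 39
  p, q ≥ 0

Feasible with a bounded optimal solution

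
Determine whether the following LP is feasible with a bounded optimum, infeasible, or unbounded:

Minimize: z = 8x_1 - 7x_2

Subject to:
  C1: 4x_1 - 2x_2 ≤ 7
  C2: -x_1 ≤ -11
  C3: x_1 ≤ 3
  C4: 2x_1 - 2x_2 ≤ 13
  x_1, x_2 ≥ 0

Infeasible (no feasible solution exists)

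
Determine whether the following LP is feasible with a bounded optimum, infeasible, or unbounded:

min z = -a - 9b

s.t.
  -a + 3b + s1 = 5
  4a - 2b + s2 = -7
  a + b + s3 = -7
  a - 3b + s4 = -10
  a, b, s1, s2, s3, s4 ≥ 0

Infeasible (no feasible solution exists)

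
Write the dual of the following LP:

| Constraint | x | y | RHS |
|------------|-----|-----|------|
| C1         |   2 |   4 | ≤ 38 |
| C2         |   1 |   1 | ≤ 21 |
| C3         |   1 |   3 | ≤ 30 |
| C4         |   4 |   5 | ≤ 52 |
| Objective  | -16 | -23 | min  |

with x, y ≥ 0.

Primal min cᵀx s.t. Ax ≤ b, x ≥ 0  →  Dual max −bᵀy s.t. Aᵀy ≥ −c, y ≥ 0.

Maximize: z = -38y1 - 21y2 - 30y3 - 52y4

Subject to:
  2y1 + y2 + y3 + 4y4 ≥ 16
  4y1 + y2 + 3y3 + 5y4 ≥ 23
  y1, y2, y3, y4 ≥ 0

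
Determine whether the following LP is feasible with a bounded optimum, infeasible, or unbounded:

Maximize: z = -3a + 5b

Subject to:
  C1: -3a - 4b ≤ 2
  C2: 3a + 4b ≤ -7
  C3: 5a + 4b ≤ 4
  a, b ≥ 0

Infeasible (no feasible solution exists)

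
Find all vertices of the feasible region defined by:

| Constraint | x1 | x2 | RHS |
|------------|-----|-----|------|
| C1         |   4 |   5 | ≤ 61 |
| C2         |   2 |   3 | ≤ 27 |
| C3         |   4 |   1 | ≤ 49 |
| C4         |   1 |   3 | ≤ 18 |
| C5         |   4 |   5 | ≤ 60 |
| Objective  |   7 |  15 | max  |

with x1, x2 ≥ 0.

(0, 0), (12.25, 0), (12, 1), (9, 3), (0, 6)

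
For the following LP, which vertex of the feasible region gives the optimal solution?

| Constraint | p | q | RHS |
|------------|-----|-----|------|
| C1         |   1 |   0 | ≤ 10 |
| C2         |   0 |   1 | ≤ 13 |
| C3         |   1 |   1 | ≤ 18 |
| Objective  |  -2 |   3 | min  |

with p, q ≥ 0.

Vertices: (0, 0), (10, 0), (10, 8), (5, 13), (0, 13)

Evaluate the objective at each vertex of the feasible region:
  z(0, 0) = 0
  z(10, 0) = -20  ←
  z(10, 8) = 4
  z(5, 13) = 29
  z(0, 13) = 39
The minimum is at p = 10, q = 0.

(10, 0)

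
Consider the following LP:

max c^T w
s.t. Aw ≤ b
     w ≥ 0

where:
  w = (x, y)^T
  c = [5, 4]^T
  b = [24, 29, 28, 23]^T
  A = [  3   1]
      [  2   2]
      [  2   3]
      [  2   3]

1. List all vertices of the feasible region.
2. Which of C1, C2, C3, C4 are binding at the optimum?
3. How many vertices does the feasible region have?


1. (0, 0), (8, 0), (7, 3), (0, 7.667)
2. C1, C4
3. 4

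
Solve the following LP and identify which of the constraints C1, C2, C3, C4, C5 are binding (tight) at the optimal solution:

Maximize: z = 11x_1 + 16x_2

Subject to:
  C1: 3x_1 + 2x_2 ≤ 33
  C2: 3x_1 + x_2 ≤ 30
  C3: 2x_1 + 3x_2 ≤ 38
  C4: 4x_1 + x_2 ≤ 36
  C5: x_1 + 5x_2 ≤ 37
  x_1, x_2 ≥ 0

At x_1 = 7, x_2 = 6, compute slack b - a·x for each constraint:
  C1: 33 − 33 = 0  (binding)
  C2: 30 − 27 = 3  (slack)
  C3: 38 − 32 = 6  (slack)
  C4: 36 − 34 = 2  (slack)
  C5: 37 − 37 = 0  (binding)

Optimal: x_1 = 7, x_2 = 6
Binding: C1, C5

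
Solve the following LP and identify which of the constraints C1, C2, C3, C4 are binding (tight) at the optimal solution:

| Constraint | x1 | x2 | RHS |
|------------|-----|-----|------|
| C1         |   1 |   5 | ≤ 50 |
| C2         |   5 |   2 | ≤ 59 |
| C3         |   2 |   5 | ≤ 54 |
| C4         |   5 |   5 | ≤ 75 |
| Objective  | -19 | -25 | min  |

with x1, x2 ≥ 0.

At x1 = 7, x2 = 8, compute slack b - a·x for each constraint:
  C1: 50 − 47 = 3  (slack)
  C2: 59 − 51 = 8  (slack)
  C3: 54 − 54 = 0  (binding)
  C4: 75 − 75 = 0  (binding)

Optimal: x1 = 7, x2 = 8
Binding: C3, C4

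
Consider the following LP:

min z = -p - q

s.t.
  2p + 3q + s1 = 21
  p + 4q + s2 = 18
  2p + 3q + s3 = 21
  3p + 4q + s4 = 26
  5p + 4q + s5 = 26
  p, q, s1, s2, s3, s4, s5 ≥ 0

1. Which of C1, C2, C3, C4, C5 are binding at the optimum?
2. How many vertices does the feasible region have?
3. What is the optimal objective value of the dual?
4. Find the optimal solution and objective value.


1. C2, C5
2. 4
3. -6
4. p = 2, q = 4, z = -6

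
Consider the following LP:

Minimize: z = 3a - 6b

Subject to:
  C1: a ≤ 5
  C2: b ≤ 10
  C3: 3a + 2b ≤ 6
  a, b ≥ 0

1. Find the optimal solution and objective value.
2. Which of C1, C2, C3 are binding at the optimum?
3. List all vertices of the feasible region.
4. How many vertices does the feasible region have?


1. a = 0, b = 3, z = -18
2. C3
3. (0, 0), (2, 0), (0, 3)
4. 3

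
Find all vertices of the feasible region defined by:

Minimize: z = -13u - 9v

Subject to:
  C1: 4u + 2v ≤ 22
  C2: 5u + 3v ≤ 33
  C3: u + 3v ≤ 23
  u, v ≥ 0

(0, 0), (5.5, 0), (2, 7), (0, 7.667)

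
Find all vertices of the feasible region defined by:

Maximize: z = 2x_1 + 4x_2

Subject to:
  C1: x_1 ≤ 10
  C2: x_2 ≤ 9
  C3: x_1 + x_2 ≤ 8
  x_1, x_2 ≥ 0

(0, 0), (8, 0), (0, 8)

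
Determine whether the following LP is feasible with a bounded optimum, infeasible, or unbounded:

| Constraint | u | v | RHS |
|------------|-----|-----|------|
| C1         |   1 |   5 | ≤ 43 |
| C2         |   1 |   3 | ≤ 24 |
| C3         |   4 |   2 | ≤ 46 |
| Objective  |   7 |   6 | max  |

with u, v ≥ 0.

Feasible with a bounded optimal solution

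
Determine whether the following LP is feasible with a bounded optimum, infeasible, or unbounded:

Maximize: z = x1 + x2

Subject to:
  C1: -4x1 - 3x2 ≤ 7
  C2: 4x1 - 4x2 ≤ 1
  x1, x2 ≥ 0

Unbounded (objective can increase without bound)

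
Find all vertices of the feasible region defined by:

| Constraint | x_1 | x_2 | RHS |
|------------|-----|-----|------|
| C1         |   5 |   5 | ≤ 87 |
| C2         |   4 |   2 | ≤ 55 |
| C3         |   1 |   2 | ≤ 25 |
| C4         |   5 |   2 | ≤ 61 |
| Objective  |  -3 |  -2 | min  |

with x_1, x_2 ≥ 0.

(0, 0), (12.2, 0), (9, 8), (0, 12.5)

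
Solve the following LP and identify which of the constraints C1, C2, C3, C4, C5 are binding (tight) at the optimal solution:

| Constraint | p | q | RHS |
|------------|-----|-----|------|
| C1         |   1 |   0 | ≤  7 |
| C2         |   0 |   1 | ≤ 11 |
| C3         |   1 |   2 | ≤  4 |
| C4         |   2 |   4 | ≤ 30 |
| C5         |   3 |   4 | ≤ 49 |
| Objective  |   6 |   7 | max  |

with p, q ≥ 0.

At p = 4, q = 0, compute slack b - a·x for each constraint:
  C1: 7 − 4 = 3  (slack)
  C2: 11 − 0 = 11  (slack)
  C3: 4 − 4 = 0  (binding)
  C4: 30 − 8 = 22  (slack)
  C5: 49 − 12 = 37  (slack)

Optimal: p = 4, q = 0
Binding: C3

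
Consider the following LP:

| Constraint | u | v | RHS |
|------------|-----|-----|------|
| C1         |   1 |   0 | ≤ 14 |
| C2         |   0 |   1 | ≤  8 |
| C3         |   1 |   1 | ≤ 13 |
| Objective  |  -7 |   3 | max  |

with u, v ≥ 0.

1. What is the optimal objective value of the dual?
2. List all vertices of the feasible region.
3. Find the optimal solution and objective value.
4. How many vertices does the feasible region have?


1. 24
2. (0, 0), (13, 0), (5, 8), (0, 8)
3. u = 0, v = 8, z = 24
4. 4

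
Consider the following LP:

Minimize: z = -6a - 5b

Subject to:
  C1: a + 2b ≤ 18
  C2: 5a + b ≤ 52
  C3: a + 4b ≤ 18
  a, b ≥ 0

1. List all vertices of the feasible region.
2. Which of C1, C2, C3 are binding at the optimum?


1. (0, 0), (10.4, 0), (10, 2), (0, 4.5)
2. C2, C3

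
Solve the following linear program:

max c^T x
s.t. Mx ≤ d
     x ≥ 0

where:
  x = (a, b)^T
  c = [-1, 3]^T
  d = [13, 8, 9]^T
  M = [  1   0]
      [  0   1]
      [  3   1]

Evaluate the objective at each vertex of the feasible region:
  z(0, 0) = 0
  z(3, 0) = -3
  z(0.3333, 8) = 23.67
  z(0, 8) = 24  ←
The maximum is at a = 0, b = 8.

a = 0, b = 8, z = 24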